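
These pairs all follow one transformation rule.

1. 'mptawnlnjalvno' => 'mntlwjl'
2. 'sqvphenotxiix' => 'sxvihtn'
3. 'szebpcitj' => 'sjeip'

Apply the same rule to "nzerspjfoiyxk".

Rule — keep every other character starting from the first (positions 1st, 3rd, 5th, ...), then take characters alternately from the front and the back (1st, last, 2nd, 2nd-last, ...).
For "nzerspjfoiyxk", step one produces "nesjoyk"; step two turns that into "nkeysoj".
(Check on "sqvphenotxiix": → "svhntix" → "sxvihtn" ✓)

nkeysoj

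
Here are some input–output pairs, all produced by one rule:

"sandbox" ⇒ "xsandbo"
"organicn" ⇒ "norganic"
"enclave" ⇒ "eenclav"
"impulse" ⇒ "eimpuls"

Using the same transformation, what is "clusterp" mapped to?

pcluster

Rule — move the last character to the front.
"clusterp" → "pcluster".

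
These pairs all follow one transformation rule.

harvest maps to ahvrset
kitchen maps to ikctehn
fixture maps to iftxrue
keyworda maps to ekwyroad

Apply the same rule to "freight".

rfiehgt

The rule is to swap each adjacent pair of characters (1↔2, 3↔4, ...).
Doing the same to "freight": "rfiehgt".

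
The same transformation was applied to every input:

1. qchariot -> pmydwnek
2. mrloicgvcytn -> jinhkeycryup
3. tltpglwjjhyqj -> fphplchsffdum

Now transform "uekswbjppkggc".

In each case the input is transformed by: move the last character to the front, then shift every letter 4 places backward in the alphabet (wrapping around).
Applying both steps to "uekswbjppkggc": "cuekswbjppkgg", then "yqagosxfllgcc".

yqagosxfllgcc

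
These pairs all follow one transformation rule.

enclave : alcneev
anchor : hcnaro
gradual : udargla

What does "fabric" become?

Each output is the input with this applied: move the last 2 characters to the front (rotate right by 2), then reverse the string.
For "fabric", step one produces "icfabr"; step two turns that into "rbafci".

rbafci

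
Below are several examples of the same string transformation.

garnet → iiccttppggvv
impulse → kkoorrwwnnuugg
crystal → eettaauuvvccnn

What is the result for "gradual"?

The pattern: double every character, then shift every letter 2 places forward in the alphabet (wrapping around).
On "gradual": the first step gives "ggrraadduuaall", and the second then gives "iittccffwwccnn".
(Check on "crystal": → "ccrryyssttaall" → "eettaauuvvccnn" ✓)

iittccffwwccnn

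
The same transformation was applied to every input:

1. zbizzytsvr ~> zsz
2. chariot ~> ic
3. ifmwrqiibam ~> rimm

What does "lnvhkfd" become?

Rule — move the first 3 characters to the end (rotate left by 3), then keep one character in every 3, starting at position 2 (positions 2nd, 5th, 8th, ...).
Working it through for "lnvhkfd": intermediate "hkfdlnv", final "kl".

kl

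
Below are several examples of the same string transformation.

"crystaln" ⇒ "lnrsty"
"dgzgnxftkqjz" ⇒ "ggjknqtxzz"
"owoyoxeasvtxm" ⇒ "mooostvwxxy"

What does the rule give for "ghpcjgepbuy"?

egghjppuy

The pattern: sort the characters into alphabetical order, then delete the first 2 characters.
Applying both steps to "ghpcjgepbuy": "bcegghjppuy", then "egghjppuy".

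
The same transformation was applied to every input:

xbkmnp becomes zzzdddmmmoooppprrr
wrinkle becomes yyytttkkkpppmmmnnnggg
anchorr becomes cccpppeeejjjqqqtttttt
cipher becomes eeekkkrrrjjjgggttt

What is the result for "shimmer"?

Looking at the pairs, the operation is to repeat every character 3 times, then shift every letter 2 places forward in the alphabet (wrapping around).
So "shimmer" becomes "uuujjjkkkoooooogggttt".

uuujjjkkkoooooogggttt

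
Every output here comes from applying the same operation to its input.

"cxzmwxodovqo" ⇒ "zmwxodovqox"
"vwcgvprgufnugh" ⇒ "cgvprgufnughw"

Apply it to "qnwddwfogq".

Rule — delete the first character, then move the first character to the end.
Starting from "qnwddwfogq": after the first operation, "nwddwfogq"; after the second, "wddwfogqn".

wddwfogqn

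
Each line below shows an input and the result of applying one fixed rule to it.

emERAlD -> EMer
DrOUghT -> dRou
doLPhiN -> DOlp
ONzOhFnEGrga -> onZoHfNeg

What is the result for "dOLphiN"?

DolP

In each case the input is transformed by: flip the case of every letter, then delete the last 3 characters.
Starting from "dOLphiN": after the first operation, "DolPHIn"; after the second, "DolP".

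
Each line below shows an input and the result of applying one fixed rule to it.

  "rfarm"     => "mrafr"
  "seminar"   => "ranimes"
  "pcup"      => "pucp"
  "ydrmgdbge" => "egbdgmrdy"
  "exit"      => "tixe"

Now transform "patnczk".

The rule is to reverse the string.
On "patnczk" that produces "kzcntap".

kzcntap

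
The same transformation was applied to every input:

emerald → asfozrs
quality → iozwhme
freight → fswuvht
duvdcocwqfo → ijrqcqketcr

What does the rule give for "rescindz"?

sgqwbrnf

Looking at the pairs, the operation is to shift every letter 12 places backward in the alphabet (wrapping around), then move the first character to the end.
So "rescindz" becomes "sgqwbrnf".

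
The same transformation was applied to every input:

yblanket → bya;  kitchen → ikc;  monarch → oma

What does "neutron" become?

ent

The pattern: swap each adjacent pair of characters (1↔2, 3↔4, ...), then keep only the first 3 characters.
"neutron" → "entuorn" → "ent".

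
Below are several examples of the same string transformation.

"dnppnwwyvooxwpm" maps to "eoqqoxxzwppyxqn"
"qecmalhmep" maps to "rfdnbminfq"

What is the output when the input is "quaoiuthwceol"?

Rule — shift every letter 1 place forward in the alphabet (wrapping around).
Doing the same to "quaoiuthwceol": "rvbpjvuixdfpm".

rvbpjvuixdfpm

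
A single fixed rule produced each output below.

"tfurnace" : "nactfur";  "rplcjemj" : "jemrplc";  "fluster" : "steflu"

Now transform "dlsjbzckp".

Rule — delete the last character, then move the last 3 characters to the front (rotate right by 3).
Working it through for "dlsjbzckp": intermediate "dlsjbzck", final "zckdlsjb".

zckdlsjb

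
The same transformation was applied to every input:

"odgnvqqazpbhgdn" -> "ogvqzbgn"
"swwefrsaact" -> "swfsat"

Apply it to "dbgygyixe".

dggie

Looking at the pairs, the operation is to keep every other character starting from the first (positions 1st, 3rd, 5th, ...).
On "dbgygyixe" that produces "dggie".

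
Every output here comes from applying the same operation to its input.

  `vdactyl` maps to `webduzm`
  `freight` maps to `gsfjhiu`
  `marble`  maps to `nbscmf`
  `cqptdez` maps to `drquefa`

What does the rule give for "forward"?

The rule is to shift every letter 1 place forward in the alphabet (wrapping around).
Doing the same to "forward": "gpsxbse".

gpsxbse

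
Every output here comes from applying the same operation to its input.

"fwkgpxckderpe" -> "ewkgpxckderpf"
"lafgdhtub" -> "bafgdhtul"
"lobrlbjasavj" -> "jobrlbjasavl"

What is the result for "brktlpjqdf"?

The rule is to swap the first and last characters.
So "brktlpjqdf" becomes "frktlpjqdb".

frktlpjqdb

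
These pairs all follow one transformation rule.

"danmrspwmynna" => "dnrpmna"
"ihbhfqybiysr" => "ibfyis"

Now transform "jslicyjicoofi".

jlcjcoi

The pattern: keep every other character starting from the first (positions 1st, 3rd, 5th, ...).
On "jslicyjicoofi" that produces "jlcjcoi".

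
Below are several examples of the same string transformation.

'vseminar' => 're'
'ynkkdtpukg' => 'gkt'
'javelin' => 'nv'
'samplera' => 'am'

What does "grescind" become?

Looking at the pairs, the operation is to move the last 3 characters to the front (rotate right by 3), then keep one character in every 3, starting at position 3 (positions 3rd, 6th, 9th, ...).
For "grescind", step one produces "indgresc"; step two turns that into "de".

de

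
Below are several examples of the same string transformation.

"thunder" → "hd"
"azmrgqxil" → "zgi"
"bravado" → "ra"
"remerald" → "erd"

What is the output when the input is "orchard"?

What's happening: keep one character in every 3, starting at position 2 (positions 2nd, 5th, 8th, ...).
On "orchard" that produces "ra".

ra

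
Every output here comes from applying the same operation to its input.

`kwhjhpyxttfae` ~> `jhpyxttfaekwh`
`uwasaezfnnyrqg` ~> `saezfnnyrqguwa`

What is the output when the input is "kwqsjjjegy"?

sjjjegykwq

Rule — move the first 3 characters to the end (rotate left by 3).
For "kwqsjjjegy" the result is "sjjjegykwq".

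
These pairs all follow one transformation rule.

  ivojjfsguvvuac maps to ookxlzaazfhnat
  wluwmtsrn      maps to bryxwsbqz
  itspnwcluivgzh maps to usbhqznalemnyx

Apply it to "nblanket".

fspjysgq

What's happening: shift every letter 5 places forward in the alphabet (wrapping around), then move the first 3 characters to the end (rotate left by 3).
Doing the same to "nblanket": "fspjysgq".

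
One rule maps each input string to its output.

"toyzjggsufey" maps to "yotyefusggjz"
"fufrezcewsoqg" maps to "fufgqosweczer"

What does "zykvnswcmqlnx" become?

kyzxnlqmcwsnv

The rule is to move the first 3 characters to the end (rotate left by 3), then reverse the string.
"zykvnswcmqlnx" → "vnswcmqlnxzyk" → "kyzxnlqmcwsnv".
(Check on "fufrezcewsoqg": → "rezcewsoqgfuf" → "fufgqosweczer" ✓)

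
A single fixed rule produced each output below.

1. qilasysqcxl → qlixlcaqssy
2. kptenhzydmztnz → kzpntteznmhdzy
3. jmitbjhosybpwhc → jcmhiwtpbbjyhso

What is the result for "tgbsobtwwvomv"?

Rule — take characters alternately from the front and the back (1st, last, 2nd, 2nd-last, ...).
So "tgbsobtwwvomv" becomes "tvgmbosvowbwt".

tvgmbosvowbwt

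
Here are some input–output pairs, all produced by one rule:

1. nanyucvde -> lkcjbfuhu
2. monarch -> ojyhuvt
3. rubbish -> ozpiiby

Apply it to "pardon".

Rule — shift every letter 7 places forward in the alphabet (wrapping around), then reverse the string.
On "pardon": the first step gives "whykvu", and the second then gives "uvkyhw".

uvkyhw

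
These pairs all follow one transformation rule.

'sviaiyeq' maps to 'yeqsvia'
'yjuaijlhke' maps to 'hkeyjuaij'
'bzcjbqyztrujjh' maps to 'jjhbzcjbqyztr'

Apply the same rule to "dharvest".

estdhar

The transformation: move the last 3 characters to the front (rotate right by 3), then delete the last character.
Working it through for "dharvest": intermediate "estdharv", final "estdhar".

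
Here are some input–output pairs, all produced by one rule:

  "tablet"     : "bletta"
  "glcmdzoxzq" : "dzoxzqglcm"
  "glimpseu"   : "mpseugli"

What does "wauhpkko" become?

hpkkowau

The transformation: move the last character to the front, then swap the front and back halves of the string.
Applying both steps to "wauhpkko": "owauhpkk", then "hpkkowau".
(Check on "glimpseu": → "uglimpse" → "mpseugli" ✓)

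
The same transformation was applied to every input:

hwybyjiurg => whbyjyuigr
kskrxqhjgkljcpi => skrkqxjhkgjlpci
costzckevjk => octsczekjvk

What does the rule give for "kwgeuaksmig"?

In each case the input is transformed by: swap each adjacent pair of characters (1↔2, 3↔4, ...).
Doing the same to "kwgeuaksmig": "wkegauskimg".

wkegauskimg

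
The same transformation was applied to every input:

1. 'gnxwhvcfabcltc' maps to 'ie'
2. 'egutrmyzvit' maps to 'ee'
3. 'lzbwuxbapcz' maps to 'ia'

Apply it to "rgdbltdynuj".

What's happening: shift every letter 11 places forward in the alphabet (wrapping around), then keep only the vowels.
"rgdbltdynuj" → "oeou".

oeou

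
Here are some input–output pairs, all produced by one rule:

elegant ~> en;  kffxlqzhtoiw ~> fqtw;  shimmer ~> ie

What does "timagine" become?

mi

Rule — keep one character in every 3, starting at position 3 (positions 3rd, 6th, 9th, ...).
"timagine" → "mi".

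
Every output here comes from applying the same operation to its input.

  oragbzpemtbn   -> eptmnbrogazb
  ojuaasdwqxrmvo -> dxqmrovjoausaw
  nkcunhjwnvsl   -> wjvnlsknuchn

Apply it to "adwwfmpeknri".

Rule — swap each adjacent pair of characters (1↔2, 3↔4, ...), then swap the front and back halves of the string.
"adwwfmpeknri" → "dawwmfepnkir" → "epnkirdawwmf".

epnkirdawwmf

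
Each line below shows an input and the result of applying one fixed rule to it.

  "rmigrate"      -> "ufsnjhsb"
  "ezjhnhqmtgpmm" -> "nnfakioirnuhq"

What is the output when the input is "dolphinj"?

okepmqij

The rule is to shift every letter 1 place forward in the alphabet (wrapping around), then move the last 2 characters to the front (rotate right by 2).
Applying both steps to "dolphinj": "epmqijok", then "okepmqij".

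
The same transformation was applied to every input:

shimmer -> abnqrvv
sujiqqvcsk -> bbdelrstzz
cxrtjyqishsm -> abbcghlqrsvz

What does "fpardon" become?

Rule — shift every letter 9 places forward in the alphabet (wrapping around), then sort the characters into alphabetical order.
On "fpardon": the first step gives "oyjamxw", and the second then gives "ajmowxy".

ajmowxy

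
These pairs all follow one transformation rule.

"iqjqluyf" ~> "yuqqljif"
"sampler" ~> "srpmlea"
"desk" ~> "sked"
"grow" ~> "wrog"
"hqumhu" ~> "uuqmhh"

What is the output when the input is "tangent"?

ttnngea

Each output is the input with this applied: sort the characters into reverse alphabetical order.
On "tangent" that produces "ttnngea".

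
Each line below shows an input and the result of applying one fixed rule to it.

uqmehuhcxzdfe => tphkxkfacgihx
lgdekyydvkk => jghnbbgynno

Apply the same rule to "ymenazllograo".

Each output is the input with this applied: move the first character to the end, then shift every letter 3 places forward in the alphabet (wrapping around).
"ymenazllograo" → "menazllograoy" → "phqdcoorjudrb".
(Check on "lgdekyydvkk": → "gdekyydvkkl" → "jghnbbgynno" ✓)

phqdcoorjudrb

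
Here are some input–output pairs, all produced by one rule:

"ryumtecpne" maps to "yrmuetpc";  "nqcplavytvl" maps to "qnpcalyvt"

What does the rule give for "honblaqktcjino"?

In each case the input is transformed by: delete the last 2 characters, then swap each adjacent pair of characters (1↔2, 3↔4, ...).
Applying both steps to "honblaqktcjino": "honblaqktcji", then "ohbnalkqctij".

ohbnalkqctij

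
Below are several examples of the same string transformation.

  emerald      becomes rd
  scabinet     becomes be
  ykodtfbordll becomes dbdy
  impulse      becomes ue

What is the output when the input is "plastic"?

sc

The transformation: move the first character to the end, then keep one character in every 3, starting at position 3 (positions 3rd, 6th, 9th, ...).
"plastic" → "lasticp" → "sc".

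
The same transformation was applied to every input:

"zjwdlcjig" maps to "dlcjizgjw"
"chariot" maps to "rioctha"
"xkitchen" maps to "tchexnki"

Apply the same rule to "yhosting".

stinygho

Looking at the pairs, the operation is to swap the first and last characters, then move the first 3 characters to the end (rotate left by 3).
On "yhosting": the first step gives "ghostiny", and the second then gives "stinygho".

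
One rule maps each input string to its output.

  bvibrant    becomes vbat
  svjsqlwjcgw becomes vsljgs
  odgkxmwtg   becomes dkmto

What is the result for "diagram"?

What's happening: move the first character to the end, then keep every other character starting from the first (positions 1st, 3rd, 5th, ...).
On "diagram": the first step gives "iagramd", and the second then gives "igad".
(Check on "bvibrant": → "vibrantb" → "vbat" ✓)

igad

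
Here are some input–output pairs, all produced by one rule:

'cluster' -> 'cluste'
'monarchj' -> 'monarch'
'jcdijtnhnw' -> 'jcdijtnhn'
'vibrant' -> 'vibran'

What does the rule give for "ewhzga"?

ewhzg

What's happening: delete the last character.
"ewhzga" → "ewhzg".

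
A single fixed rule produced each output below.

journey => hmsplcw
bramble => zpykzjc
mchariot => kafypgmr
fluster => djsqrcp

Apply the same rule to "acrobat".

yapmzyr

Looking at the pairs, the operation is to shift every letter 2 places backward in the alphabet (wrapping around).
Applying that to "acrobat" gives "yapmzyr".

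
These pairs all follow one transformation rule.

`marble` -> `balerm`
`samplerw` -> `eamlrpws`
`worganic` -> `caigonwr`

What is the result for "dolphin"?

In each case the input is transformed by: sort the characters into alphabetical order, then swap each adjacent pair of characters (1↔2, 3↔4, ...).
Starting from "dolphin": after the first operation, "dhilnop"; after the second, "hdlionp".
(Check on "marble": → "abelmr" → "balerm" ✓)

hdlionp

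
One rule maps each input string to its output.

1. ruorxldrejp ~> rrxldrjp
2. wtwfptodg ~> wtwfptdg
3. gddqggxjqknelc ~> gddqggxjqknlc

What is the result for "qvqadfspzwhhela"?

The transformation: remove every vowel.
So "qvqadfspzwhhela" becomes "qvqdfspzwhhl".

qvqdfspzwhhl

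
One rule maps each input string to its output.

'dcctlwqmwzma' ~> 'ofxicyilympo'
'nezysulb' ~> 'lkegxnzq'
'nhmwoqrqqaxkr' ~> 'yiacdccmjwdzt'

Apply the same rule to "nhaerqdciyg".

mqdcpoukszt

Rule — shift every letter 12 places forward in the alphabet (wrapping around), then move the first 2 characters to the end (rotate left by 2).
"nhaerqdciyg" → "ztmqdcpouks" → "mqdcpoukszt".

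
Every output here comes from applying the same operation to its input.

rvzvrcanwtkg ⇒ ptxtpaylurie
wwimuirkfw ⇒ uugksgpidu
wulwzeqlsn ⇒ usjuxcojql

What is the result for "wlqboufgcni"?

Looking at the pairs, the operation is to shift every letter 2 places backward in the alphabet (wrapping around).
For "wlqboufgcni" the result is "ujozmsdealg".

ujozmsdealg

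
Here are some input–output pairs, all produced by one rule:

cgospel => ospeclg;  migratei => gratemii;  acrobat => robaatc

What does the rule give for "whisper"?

ispewrh

Looking at the pairs, the operation is to swap the first and last characters, then move the first 2 characters to the end (rotate left by 2).
Working it through for "whisper": intermediate "rhispew", final "ispewrh".
(Check on "migratei": → "iigratem" → "gratemii" ✓)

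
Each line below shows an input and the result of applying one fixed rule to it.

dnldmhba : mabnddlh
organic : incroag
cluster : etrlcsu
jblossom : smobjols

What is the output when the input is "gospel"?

sleogp

The transformation: swap each adjacent pair of characters (1↔2, 3↔4, ...), then move the last 3 characters to the front (rotate right by 3).
Starting from "gospel": after the first operation, "ogpsle"; after the second, "sleogp".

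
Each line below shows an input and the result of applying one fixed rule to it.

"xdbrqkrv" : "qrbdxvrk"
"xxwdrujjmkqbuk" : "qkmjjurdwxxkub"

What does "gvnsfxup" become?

In each case the input is transformed by: move the last 3 characters to the front (rotate right by 3), then reverse the string.
Applying that to "gvnsfxup" gives "fsnvgpux".

fsnvgpux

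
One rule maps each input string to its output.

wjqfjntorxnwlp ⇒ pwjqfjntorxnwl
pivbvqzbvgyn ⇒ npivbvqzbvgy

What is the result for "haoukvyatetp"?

phaoukvyatet

What's happening: move the last character to the front.
So "haoukvyatetp" becomes "phaoukvyatet".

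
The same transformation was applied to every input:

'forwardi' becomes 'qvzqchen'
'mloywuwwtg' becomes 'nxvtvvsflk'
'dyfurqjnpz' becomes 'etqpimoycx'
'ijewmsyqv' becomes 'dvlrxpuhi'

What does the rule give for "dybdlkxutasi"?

ackjwtszrhcx

Each output is the input with this applied: shift every letter 1 place backward in the alphabet (wrapping around), then move the first 2 characters to the end (rotate left by 2).
For "dybdlkxutasi", step one produces "cxackjwtszrh"; step two turns that into "ackjwtszrhcx".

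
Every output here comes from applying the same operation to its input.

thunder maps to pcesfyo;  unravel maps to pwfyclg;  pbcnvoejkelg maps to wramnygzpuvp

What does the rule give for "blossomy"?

Rule — shift every letter 11 places forward in the alphabet (wrapping around), then move the last 2 characters to the front (rotate right by 2).
"blossomy" → "mwzddzxj" → "xjmwzddz".

xjmwzddz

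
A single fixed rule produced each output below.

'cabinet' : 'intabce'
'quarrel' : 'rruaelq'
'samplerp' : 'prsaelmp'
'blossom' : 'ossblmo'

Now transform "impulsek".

In each case the input is transformed by: sort the characters into alphabetical order, then move the last 3 characters to the front (rotate right by 3).
On "impulsek" that produces "psueiklm".

psueiklm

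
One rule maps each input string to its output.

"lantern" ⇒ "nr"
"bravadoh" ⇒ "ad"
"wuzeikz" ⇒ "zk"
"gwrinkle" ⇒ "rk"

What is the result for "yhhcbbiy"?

What's happening: keep one character in every 3, starting at position 3 (positions 3rd, 6th, 9th, ...).
So "yhhcbbiy" becomes "hb".

hb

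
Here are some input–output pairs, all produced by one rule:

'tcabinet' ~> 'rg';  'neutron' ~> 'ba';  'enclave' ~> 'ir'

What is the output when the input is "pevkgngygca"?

pn

The transformation: shift every letter 13 places forward in the alphabet (wrapping around) — i.e. ROT13, then keep only the last 2 characters.
On "pevkgngygca": the first step gives "crixtatltpn", and the second then gives "pn".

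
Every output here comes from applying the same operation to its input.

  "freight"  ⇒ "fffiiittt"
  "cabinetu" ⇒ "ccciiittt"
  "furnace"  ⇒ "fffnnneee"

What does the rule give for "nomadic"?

nnnaaaccc

The rule is to keep one character in every 3, starting at position 1 (positions 1st, 4th, 7th, ...), then repeat every character 3 times.
Applying both steps to "nomadic": "nac", then "nnnaaaccc".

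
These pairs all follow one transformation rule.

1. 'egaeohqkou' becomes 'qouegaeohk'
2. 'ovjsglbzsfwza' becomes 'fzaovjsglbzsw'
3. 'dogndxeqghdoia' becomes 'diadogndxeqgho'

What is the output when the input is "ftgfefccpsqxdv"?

In each case the input is transformed by: move the last 3 characters to the front (rotate right by 3), then swap the first and last characters.
"ftgfefccpsqxdv" → "xdvftgfefccpsq" → "qdvftgfefccpsx".

qdvftgfefccpsx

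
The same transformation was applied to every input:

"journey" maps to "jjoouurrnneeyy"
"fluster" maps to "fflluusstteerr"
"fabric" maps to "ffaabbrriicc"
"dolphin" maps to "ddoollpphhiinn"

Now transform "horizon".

Each output is the input with this applied: double every character.
Applying that to "horizon" gives "hhoorriizzoonn".

hhoorriizzoonn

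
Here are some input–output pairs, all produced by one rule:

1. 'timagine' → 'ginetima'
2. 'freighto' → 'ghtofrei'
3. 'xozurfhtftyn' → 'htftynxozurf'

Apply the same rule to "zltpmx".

pmxzlt

Each output is the input with this applied: swap the front and back halves of the string.
For "zltpmx" the result is "pmxzlt".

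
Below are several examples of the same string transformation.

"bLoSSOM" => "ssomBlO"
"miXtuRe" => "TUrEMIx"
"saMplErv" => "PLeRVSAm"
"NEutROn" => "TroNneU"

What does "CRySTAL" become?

stalcrY

The pattern: flip the case of every letter, then move the first 3 characters to the end (rotate left by 3).
"CRySTAL" → "stalcrY".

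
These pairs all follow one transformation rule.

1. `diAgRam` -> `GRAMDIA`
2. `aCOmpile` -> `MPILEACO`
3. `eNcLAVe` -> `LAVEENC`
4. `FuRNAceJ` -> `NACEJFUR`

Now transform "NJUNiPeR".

Rule — move the first 3 characters to the end (rotate left by 3), then convert every letter to uppercase.
For "NJUNiPeR" the result is "NIPERNJU".
(Check on "eNcLAVe": → "LAVeeNc" → "LAVEENC" ✓)

NIPERNJU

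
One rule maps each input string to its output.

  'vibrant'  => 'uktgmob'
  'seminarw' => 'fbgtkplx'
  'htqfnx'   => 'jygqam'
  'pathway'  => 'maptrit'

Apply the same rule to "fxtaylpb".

mtreiuyq

What's happening: move the first 2 characters to the end (rotate left by 2), then shift every letter 7 places backward in the alphabet (wrapping around).
"fxtaylpb" → "taylpbfx" → "mtreiuyq".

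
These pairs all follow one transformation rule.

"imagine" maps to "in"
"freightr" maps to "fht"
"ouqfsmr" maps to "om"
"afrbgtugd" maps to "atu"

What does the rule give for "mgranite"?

mit

The transformation: swap each adjacent pair of characters (1↔2, 3↔4, ...), then keep one character in every 3, starting at position 2 (positions 2nd, 5th, 8th, ...).
Applying both steps to "mgranite": "gmarinet", then "mit".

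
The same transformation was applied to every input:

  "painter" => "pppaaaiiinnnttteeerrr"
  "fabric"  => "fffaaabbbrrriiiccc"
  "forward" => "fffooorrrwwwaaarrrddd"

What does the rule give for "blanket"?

bbblllaaannnkkkeeettt

The transformation: repeat every character 3 times.
Applying that to "blanket" gives "bbblllaaannnkkkeeettt".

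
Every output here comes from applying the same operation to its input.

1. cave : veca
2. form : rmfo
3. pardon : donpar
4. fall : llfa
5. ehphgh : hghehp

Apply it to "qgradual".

Looking at the pairs, the operation is to swap the front and back halves of the string.
For "qgradual" the result is "dualqgra".

dualqgra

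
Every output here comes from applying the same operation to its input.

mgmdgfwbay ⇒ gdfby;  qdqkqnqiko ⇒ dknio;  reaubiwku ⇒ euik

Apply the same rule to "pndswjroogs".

Rule — keep every other character starting from the second (positions 2nd, 4th, 6th, ...).
On "pndswjroogs" that produces "nsjog".

nsjog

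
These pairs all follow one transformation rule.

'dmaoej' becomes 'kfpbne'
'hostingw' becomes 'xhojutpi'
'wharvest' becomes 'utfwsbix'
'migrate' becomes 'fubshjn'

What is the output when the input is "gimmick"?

ldjnnjh

Each output is the input with this applied: reverse the string, then shift every letter 1 place forward in the alphabet (wrapping around).
Applying both steps to "gimmick": "kcimmig", then "ldjnnjh".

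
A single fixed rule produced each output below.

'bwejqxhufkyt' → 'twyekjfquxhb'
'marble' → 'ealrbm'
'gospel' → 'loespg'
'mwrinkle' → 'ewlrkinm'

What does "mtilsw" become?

Each output is the input with this applied: take characters alternately from the front and the back (1st, last, 2nd, 2nd-last, ...), then move the first character to the end.
Starting from "mtilsw": after the first operation, "mwtsil"; after the second, "wtsilm".

wtsilm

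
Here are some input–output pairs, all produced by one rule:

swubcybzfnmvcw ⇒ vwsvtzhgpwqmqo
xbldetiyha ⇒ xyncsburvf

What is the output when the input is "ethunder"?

ohxylynb

The pattern: move the first 3 characters to the end (rotate left by 3), then shift every letter 6 places backward in the alphabet (wrapping around).
"ethunder" → "undereth" → "ohxylynb".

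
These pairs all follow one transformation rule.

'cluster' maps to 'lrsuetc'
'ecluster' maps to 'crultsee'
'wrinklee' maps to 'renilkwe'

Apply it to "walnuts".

Each output is the input with this applied: swap the first and last characters, then swap each adjacent pair of characters (1↔2, 3↔4, ...).
So "walnuts" becomes "asnltuw".

asnltuw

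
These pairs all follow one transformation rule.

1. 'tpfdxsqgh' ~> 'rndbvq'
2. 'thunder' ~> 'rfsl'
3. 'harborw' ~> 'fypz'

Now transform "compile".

The rule is to delete the last 3 characters, then shift every letter 2 places backward in the alphabet (wrapping around).
Applying both steps to "compile": "comp", then "amkn".

amkn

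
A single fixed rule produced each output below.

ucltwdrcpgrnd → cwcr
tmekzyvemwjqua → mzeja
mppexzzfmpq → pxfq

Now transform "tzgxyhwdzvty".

The transformation: keep one character in every 3, starting at position 2 (positions 2nd, 5th, 8th, ...).
So "tzgxyhwdzvty" becomes "zydt".

zydt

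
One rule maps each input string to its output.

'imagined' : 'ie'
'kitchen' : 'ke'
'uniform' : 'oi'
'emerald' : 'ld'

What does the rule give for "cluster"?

The pattern: sort the characters into reverse alphabetical order, then keep one character in every 3, starting at position 3 (positions 3rd, 6th, 9th, ...).
On "cluster": the first step gives "utsrlec", and the second then gives "se".
(Check on "imagined": → "nmiigeda" → "ie" ✓)

se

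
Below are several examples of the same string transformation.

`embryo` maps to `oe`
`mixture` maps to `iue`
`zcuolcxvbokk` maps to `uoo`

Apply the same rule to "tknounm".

ou

Each output is the input with this applied: move the first character to the end, then keep only the vowels.
On "tknounm" that produces "ou".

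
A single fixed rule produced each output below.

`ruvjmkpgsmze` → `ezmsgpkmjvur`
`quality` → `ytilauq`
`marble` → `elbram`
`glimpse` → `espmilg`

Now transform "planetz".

ztenalp

Looking at the pairs, the operation is to reverse the string.
So "planetz" becomes "ztenalp".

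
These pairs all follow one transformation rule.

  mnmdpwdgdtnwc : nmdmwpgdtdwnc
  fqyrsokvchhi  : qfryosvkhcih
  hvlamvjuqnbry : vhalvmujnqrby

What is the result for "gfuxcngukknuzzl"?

Each output is the input with this applied: swap each adjacent pair of characters (1↔2, 3↔4, ...).
On "gfuxcngukknuzzl" that produces "fgxuncugkkunzzl".

fgxuncugkkunzzl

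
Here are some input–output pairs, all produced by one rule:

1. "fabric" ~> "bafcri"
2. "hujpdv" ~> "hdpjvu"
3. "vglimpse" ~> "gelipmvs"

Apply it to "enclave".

In each case the input is transformed by: sort the characters into alphabetical order, then swap each adjacent pair of characters (1↔2, 3↔4, ...).
Applying both steps to "enclave": "aceelnv", then "caeenlv".

caeenlv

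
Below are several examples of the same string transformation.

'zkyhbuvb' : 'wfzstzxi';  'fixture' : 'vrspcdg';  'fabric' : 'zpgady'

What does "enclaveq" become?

ajytcocl

In each case the input is transformed by: shift every letter 2 places backward in the alphabet (wrapping around), then move the first 2 characters to the end (rotate left by 2).
Working it through for "enclaveq": intermediate "clajytco", final "ajytcocl".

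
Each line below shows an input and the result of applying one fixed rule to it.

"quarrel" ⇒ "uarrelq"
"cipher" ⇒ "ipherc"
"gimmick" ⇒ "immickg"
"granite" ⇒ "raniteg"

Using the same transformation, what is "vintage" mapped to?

intagev

The rule is to move the first character to the end.
For "vintage" the result is "intagev".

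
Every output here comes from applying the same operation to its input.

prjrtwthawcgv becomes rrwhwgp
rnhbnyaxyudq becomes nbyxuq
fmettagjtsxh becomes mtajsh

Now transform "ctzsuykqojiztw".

Looking at the pairs, the operation is to move the first character to the end, then keep every other character starting from the first (positions 1st, 3rd, 5th, ...).
So "ctzsuykqojiztw" becomes "tsyqjzw".

tsyqjzw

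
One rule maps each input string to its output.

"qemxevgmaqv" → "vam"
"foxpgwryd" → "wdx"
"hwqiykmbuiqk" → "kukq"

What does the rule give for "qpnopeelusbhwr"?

Looking at the pairs, the operation is to keep one character in every 3, starting at position 3 (positions 3rd, 6th, 9th, ...), then move the first character to the end.
On "qpnopeelusbhwr" that produces "euhn".

euhn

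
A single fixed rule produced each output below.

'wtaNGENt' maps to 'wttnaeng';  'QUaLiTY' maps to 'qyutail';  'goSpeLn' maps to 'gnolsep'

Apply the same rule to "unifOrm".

umnriof

The pattern: take characters alternately from the front and the back (1st, last, 2nd, 2nd-last, ...), then convert every letter to lowercase.
"unifOrm" → "umnriof".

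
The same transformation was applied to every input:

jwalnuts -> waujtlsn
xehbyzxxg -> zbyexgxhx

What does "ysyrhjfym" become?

The rule is to sort the characters into reverse alphabetical order, then take characters alternately from the front and the back (1st, last, 2nd, 2nd-last, ...).
For "ysyrhjfym", step one produces "yyysrmjhf"; step two turns that into "yfyhyjsmr".

yfyhyjsmr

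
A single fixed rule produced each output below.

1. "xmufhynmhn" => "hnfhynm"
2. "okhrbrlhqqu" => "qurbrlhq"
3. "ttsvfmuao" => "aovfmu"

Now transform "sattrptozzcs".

What's happening: delete the first 3 characters, then move the last 2 characters to the front (rotate right by 2).
Applying both steps to "sattrptozzcs": "trptozzcs", then "cstrptozz".

cstrptozz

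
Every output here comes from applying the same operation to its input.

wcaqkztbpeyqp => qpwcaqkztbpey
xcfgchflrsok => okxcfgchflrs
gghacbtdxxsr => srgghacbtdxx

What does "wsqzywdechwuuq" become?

The transformation: move the last 2 characters to the front (rotate right by 2).
Applying that to "wsqzywdechwuuq" gives "uqwsqzywdechwu".

uqwsqzywdechwu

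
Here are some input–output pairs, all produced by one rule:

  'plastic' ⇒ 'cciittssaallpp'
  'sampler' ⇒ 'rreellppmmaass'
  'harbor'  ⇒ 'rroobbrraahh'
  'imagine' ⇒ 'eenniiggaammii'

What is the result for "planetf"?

fftteennaallpp

Each output is the input with this applied: double every character, then reverse the string.
On "planetf": the first step gives "ppllaanneettff", and the second then gives "fftteennaallpp".
(Check on "imagine": → "iimmaaggiinnee" → "eenniiggaammii" ✓)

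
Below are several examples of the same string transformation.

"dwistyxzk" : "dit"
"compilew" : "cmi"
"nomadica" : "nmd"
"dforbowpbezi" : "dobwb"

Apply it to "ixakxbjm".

iax

What's happening: delete the last 3 characters, then keep every other character starting from the first (positions 1st, 3rd, 5th, ...).
Starting from "ixakxbjm": after the first operation, "ixakx"; after the second, "iax".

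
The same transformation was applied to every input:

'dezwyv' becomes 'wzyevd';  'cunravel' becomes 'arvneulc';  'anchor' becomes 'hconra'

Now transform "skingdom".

gndiokms

The rule is to swap the front and back halves of the string, then take characters alternately from the front and the back (1st, last, 2nd, 2nd-last, ...).
Applying both steps to "skingdom": "gdomskin", then "gndiokms".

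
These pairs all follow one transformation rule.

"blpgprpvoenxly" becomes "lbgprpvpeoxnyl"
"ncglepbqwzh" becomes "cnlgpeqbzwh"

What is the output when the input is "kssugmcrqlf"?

Looking at the pairs, the operation is to swap each adjacent pair of characters (1↔2, 3↔4, ...).
So "kssugmcrqlf" becomes "skusmgrclqf".

skusmgrclqf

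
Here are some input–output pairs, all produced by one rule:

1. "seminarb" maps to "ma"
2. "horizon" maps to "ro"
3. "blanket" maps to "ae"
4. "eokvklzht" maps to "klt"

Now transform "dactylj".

The pattern: keep one character in every 3, starting at position 3 (positions 3rd, 6th, 9th, ...).
So "dactylj" becomes "cl".

cl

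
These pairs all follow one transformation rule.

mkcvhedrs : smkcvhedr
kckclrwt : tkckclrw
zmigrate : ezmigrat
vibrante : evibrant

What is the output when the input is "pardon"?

npardo

In each case the input is transformed by: move the last character to the front.
Applying that to "pardon" gives "npardo".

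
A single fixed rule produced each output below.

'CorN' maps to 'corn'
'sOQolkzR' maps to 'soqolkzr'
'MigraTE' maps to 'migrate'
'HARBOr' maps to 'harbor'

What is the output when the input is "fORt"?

The rule is to convert every letter to lowercase.
Applying that to "fORt" gives "fort".

fort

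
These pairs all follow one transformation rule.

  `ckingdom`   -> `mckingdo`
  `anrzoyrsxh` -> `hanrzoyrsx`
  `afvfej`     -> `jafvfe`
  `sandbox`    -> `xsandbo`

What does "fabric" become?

Looking at the pairs, the operation is to move the last character to the front.
Applying that to "fabric" gives "cfabri".

cfabri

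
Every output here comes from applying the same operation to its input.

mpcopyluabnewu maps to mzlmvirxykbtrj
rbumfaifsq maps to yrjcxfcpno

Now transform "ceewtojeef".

The rule is to shift every letter 3 places backward in the alphabet (wrapping around), then move the first character to the end.
"ceewtojeef" → "zbbtqlgbbc" → "bbtqlgbbcz".

bbtqlgbbcz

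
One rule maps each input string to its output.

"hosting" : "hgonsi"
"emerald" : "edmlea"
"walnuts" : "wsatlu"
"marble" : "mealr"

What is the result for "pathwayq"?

pqaytah

In each case the input is transformed by: take characters alternately from the front and the back (1st, last, 2nd, 2nd-last, ...), then delete the last character.
Starting from "pathwayq": after the first operation, "pqaytahw"; after the second, "pqaytah".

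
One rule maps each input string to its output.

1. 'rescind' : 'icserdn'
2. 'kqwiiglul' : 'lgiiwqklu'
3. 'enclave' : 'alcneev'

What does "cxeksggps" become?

ggskexcsp

The rule is to reverse the string, then move the first 2 characters to the end (rotate left by 2).
For "cxeksggps", step one produces "spggskexc"; step two turns that into "ggskexcsp".
(Check on "rescind": → "dnicser" → "icserdn" ✓)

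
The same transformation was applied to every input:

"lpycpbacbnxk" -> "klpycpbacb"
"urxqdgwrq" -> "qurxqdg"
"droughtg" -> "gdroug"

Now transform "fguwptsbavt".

The pattern: move the last 3 characters to the front (rotate right by 3), then delete the first 2 characters.
"fguwptsbavt" → "avtfguwptsb" → "tfguwptsb".

tfguwptsb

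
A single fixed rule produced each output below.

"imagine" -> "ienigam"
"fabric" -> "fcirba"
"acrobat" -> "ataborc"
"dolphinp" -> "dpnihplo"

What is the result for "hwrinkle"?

helknirw

What's happening: reverse the string, then move the last character to the front.
On "hwrinkle": the first step gives "elknirwh", and the second then gives "helknirw".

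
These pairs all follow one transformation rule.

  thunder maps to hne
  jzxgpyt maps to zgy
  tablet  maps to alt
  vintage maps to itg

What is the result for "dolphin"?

Looking at the pairs, the operation is to keep every other character starting from the second (positions 2nd, 4th, 6th, ...).
Applying that to "dolphin" gives "opi".

opi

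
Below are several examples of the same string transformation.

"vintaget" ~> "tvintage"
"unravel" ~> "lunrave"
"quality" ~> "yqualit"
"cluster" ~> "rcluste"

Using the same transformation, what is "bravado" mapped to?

obravad

The rule is to move the last character to the front.
Doing the same to "bravado": "obravad".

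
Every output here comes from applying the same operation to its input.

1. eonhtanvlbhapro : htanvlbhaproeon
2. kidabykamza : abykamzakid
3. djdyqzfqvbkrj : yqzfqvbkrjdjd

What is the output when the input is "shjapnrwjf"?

apnrwjfshj

Rule — move the first 3 characters to the end (rotate left by 3).
So "shjapnrwjf" becomes "apnrwjfshj".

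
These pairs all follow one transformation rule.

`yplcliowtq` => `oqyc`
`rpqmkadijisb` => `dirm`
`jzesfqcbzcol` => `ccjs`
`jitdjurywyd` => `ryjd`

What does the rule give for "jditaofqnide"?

Each output is the input with this applied: keep one character in every 3, starting at position 1 (positions 1st, 4th, 7th, ...), then swap the front and back halves of the string.
Starting from "jditaofqnide": after the first operation, "jtfi"; after the second, "fijt".
(Check on "jitdjurywyd": → "jdry" → "ryjd" ✓)

fijt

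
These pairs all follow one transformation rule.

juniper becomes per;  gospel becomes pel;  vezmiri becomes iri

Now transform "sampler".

The pattern: keep only the last 3 characters.
So "sampler" becomes "ler".

ler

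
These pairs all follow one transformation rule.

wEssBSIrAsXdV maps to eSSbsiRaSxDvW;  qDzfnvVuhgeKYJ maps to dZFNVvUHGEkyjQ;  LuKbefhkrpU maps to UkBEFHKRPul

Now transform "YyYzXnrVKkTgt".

YyZxNRvkKtGTy

Looking at the pairs, the operation is to move the first character to the end, then flip the case of every letter.
"YyYzXnrVKkTgt" → "yYzXnrVKkTgtY" → "YyZxNRvkKtGTy".
(Check on "qDzfnvVuhgeKYJ": → "DzfnvVuhgeKYJq" → "dZFNVvUHGEkyjQ" ✓)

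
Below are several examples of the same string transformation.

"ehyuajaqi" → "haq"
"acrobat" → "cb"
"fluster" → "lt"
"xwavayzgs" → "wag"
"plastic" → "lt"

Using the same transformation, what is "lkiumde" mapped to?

The transformation: keep one character in every 3, starting at position 2 (positions 2nd, 5th, 8th, ...).
So "lkiumde" becomes "km".

km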